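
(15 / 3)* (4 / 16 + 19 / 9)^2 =36125 / 1296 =27.87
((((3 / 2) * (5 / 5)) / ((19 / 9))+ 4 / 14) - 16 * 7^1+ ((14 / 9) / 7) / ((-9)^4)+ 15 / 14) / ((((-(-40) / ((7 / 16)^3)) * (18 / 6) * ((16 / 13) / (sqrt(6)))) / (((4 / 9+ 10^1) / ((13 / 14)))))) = -13918148582723 * sqrt(6) / 19852254904320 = -1.72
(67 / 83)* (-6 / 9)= -134 / 249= -0.54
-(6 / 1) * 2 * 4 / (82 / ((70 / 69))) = -560 / 943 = -0.59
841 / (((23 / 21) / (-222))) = -3920742 / 23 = -170467.04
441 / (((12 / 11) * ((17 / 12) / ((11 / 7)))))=7623 / 17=448.41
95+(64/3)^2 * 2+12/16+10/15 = 36239/36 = 1006.64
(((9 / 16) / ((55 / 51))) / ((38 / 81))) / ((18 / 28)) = 28917 / 16720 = 1.73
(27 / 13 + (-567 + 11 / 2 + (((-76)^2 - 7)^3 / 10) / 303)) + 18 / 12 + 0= 831993418109 / 13130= 63365835.35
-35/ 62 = -0.56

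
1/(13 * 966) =1/12558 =0.00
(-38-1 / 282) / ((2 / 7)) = -75019 / 564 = -133.01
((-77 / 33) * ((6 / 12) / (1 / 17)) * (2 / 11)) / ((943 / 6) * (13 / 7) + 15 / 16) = -13328 / 1082257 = -0.01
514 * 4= 2056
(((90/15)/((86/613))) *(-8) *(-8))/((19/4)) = 470784/817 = 576.24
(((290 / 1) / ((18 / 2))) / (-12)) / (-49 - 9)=5 / 108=0.05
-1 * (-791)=791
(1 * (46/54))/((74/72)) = 0.83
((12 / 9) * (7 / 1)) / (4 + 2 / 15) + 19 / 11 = 1359 / 341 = 3.99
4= 4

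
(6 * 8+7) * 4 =220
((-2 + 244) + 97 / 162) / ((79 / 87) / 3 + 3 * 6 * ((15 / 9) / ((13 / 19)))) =14816477 / 2696346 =5.50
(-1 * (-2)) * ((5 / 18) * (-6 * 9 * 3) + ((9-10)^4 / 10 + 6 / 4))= -434 / 5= -86.80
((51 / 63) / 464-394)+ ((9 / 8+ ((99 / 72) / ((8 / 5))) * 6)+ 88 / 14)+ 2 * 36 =-6030197 / 19488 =-309.43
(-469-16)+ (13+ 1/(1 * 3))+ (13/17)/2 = -48071/102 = -471.28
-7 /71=-0.10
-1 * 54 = -54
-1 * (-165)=165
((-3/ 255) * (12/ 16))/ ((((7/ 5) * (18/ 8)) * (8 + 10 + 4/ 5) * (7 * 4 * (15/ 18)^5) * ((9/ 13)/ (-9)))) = 4212/ 24469375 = 0.00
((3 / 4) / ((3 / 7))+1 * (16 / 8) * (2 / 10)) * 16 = 172 / 5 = 34.40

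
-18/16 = -9/8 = -1.12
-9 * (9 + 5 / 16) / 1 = -1341 / 16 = -83.81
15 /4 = 3.75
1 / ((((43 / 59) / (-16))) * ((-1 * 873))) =944 / 37539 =0.03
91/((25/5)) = 91/5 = 18.20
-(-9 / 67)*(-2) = -18 / 67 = -0.27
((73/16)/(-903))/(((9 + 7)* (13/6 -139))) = 73/31631488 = 0.00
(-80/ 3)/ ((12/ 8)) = -17.78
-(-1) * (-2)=-2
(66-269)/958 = -0.21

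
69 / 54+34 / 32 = 337 / 144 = 2.34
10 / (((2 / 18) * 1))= 90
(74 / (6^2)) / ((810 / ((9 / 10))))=37 / 16200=0.00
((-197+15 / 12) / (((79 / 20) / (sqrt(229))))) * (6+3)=-35235 * sqrt(229) / 79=-6749.40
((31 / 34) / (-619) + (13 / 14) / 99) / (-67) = -57658 / 488593413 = -0.00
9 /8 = 1.12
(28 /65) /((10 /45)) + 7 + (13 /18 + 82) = 107243 /1170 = 91.66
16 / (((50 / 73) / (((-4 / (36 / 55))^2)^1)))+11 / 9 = 70763 / 81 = 873.62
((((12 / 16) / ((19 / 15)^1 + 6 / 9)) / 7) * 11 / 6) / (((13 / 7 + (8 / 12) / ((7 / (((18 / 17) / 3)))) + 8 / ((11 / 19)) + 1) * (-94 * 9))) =-10285 / 1430953728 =-0.00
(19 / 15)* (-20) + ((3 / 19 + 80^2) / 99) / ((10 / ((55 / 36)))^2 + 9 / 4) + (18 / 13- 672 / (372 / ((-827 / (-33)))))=-1121468305394 / 16544288475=-67.79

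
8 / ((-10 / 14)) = -56 / 5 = -11.20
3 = 3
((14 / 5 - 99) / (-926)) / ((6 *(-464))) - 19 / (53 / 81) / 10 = -1983784181 / 683165760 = -2.90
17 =17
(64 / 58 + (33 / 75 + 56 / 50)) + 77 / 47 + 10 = 487332 / 34075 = 14.30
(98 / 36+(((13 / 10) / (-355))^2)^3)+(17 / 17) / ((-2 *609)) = 9951790807112696318580043 / 3656862792557296875000000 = 2.72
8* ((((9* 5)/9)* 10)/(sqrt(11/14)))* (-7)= -2800* sqrt(154)/11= -3158.83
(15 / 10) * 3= 9 / 2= 4.50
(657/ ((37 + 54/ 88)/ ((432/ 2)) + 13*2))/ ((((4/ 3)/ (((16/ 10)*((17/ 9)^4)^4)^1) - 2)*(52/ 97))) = -14736565469154864589494684048/ 629445302981483653002018863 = -23.41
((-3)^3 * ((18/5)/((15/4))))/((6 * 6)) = -18/25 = -0.72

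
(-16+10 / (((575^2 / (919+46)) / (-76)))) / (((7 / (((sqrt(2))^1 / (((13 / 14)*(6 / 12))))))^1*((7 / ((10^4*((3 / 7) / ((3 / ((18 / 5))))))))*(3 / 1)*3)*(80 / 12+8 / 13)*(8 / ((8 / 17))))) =-115649280*sqrt(2) / 31286647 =-5.23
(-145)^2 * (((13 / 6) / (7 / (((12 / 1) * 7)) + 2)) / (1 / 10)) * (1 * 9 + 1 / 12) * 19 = 113211215 / 3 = 37737071.67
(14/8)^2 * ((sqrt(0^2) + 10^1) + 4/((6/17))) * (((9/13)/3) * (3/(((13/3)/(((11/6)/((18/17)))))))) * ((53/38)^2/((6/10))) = 58.60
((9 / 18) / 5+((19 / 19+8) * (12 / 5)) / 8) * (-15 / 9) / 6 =-7 / 9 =-0.78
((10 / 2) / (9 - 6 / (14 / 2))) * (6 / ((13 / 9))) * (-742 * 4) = -1869840 / 247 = -7570.20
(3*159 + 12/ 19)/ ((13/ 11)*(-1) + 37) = 99825/ 7486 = 13.33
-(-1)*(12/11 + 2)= 34/11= 3.09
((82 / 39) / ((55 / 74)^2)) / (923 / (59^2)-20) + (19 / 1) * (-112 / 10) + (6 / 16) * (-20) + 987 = 12424357956121 / 16209057150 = 766.51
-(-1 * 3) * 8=24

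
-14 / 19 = -0.74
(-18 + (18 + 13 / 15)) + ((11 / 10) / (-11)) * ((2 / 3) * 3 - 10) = 5 / 3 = 1.67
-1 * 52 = -52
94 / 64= 47 / 32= 1.47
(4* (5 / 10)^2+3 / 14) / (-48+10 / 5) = -17 / 644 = -0.03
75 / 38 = 1.97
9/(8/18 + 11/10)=810/139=5.83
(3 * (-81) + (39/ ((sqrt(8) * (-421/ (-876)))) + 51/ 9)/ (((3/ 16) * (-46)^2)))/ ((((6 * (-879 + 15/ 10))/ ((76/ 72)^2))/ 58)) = 2422222999/ 812159946 - 1528474 * sqrt(2)/ 2435322915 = 2.98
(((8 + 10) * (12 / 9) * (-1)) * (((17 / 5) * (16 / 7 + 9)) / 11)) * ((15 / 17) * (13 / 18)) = -4108 / 77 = -53.35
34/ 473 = 0.07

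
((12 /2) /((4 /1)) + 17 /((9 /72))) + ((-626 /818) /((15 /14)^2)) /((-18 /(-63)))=24877439 /184050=135.17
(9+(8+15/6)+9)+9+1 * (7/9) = 689/18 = 38.28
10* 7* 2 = 140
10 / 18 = 5 / 9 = 0.56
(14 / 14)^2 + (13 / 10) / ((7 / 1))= 83 / 70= 1.19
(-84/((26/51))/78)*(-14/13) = 4998/2197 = 2.27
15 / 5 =3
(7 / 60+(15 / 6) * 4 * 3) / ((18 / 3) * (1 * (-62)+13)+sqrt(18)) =-0.10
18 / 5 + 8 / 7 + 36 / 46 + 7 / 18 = 85699 / 14490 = 5.91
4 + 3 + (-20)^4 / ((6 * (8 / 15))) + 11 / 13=50007.85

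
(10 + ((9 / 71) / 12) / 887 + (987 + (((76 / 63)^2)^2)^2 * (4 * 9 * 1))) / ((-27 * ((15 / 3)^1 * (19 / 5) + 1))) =-8046517220198513357983 / 3750745577737840804080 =-2.15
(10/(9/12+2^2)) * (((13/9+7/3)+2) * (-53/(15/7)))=-154336/513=-300.85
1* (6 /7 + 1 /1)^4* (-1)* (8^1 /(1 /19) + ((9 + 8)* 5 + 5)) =-6911762 /2401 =-2878.70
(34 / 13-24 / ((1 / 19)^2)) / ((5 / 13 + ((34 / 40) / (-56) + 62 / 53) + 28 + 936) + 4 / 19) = -126992528320 / 14159745933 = -8.97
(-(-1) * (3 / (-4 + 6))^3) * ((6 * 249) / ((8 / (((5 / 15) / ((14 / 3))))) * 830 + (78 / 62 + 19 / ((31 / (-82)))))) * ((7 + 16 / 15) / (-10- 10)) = -813483 / 37164400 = -0.02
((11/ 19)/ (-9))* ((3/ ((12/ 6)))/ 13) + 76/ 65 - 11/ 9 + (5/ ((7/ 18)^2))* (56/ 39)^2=19681741/ 288990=68.11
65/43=1.51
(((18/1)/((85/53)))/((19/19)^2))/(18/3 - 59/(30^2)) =171720/90797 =1.89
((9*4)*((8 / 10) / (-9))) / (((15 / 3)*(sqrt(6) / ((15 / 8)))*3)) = -sqrt(6) / 15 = -0.16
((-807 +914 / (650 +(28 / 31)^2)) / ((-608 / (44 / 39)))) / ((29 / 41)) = 56808736171 / 26879902452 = 2.11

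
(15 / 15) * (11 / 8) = 11 / 8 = 1.38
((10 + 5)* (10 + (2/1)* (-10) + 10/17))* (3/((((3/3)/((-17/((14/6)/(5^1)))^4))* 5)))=-358157700000/2401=-149170220.74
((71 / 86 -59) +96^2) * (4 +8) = 109893.91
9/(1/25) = 225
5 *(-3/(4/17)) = -255/4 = -63.75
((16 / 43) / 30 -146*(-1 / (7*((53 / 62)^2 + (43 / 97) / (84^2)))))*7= 12393242846152 / 62008196655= 199.86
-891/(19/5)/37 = -6.34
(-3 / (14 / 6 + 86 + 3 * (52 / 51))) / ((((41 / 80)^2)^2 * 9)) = -696320000 / 13170872021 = -0.05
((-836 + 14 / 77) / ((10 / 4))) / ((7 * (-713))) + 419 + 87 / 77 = 115346138 / 274505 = 420.20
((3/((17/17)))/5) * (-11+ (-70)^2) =14667/5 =2933.40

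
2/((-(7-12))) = 2/5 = 0.40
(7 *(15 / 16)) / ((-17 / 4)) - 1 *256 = -17513 / 68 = -257.54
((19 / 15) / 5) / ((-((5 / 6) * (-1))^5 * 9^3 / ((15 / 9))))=608 / 421875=0.00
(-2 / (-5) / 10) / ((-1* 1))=-1 / 25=-0.04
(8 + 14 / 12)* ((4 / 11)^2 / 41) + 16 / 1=21688 / 1353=16.03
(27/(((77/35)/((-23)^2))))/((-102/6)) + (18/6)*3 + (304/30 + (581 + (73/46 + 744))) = 124361939/129030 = 963.82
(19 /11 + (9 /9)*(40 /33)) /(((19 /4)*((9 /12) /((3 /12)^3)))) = 97 /7524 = 0.01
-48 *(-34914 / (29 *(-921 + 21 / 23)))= -6424176 / 102283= -62.81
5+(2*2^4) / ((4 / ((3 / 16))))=13 / 2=6.50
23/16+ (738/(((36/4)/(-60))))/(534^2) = 539989/380208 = 1.42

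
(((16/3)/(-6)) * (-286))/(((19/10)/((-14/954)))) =-160160/81567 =-1.96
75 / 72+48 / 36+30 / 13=487 / 104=4.68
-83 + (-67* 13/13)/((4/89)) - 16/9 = -56719/36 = -1575.53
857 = 857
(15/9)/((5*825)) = 1/2475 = 0.00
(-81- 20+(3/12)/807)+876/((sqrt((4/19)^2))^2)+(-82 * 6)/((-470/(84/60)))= 37294098583/1896450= 19665.22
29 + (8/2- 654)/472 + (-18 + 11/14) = 17195/1652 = 10.41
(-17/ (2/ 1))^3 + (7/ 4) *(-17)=-5151/ 8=-643.88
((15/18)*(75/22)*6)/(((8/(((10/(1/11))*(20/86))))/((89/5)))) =970.20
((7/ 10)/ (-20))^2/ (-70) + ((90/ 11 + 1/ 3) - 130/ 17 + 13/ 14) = 2822172511/ 1570800000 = 1.80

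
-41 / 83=-0.49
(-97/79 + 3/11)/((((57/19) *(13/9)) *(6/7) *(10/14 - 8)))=20335/576147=0.04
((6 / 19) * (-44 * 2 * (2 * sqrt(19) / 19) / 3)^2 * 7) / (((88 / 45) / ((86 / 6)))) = 1059520 / 361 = 2934.96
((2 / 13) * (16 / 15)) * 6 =64 / 65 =0.98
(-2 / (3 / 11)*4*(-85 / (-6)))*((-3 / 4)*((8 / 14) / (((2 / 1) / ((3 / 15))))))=374 / 21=17.81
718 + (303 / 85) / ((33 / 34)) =39692 / 55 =721.67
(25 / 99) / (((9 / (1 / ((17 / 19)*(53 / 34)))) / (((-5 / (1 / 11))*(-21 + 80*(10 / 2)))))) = -419.35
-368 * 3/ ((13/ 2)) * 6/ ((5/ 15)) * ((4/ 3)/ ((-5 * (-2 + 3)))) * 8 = 423936/ 65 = 6522.09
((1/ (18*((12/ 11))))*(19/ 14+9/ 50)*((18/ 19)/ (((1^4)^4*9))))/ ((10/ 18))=2959/ 199500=0.01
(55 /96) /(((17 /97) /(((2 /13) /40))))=1067 /84864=0.01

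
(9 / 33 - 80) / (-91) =877 / 1001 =0.88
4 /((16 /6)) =3 /2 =1.50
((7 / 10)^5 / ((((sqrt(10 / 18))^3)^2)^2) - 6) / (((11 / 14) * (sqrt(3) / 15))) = -3101497791 * sqrt(3) / 1718750000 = -3.13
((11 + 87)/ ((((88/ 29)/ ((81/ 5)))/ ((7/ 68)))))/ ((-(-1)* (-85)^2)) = 0.01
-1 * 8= -8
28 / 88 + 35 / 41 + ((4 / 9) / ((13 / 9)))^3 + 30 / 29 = 128469573 / 57469126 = 2.24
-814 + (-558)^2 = 310550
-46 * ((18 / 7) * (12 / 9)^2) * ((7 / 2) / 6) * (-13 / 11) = 4784 / 33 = 144.97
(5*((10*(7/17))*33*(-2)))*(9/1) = -207900/17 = -12229.41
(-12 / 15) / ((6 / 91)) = -182 / 15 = -12.13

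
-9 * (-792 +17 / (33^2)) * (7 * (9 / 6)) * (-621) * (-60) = 2788632473.80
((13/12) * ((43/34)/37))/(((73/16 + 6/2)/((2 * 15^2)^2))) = 75465000/76109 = 991.54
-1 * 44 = -44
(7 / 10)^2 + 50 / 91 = 9459 / 9100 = 1.04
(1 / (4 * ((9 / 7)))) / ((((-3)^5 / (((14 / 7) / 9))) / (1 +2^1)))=-7 / 13122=-0.00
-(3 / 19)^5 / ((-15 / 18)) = 1458 / 12380495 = 0.00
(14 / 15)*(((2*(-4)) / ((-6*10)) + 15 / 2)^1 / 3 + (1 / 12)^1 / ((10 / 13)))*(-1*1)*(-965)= 258041 / 108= 2389.27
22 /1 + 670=692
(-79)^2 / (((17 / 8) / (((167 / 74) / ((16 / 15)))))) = 15633705 / 2516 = 6213.71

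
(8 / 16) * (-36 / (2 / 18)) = -162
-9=-9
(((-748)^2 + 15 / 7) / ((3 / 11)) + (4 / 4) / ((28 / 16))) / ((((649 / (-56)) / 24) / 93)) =-395106278.46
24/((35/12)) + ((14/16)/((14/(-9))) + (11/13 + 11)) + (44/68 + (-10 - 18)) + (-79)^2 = 771415793/123760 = 6233.16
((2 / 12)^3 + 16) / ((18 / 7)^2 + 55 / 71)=2.17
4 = 4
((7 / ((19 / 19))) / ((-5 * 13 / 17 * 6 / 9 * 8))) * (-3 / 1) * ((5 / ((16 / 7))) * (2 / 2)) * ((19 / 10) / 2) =142443 / 66560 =2.14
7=7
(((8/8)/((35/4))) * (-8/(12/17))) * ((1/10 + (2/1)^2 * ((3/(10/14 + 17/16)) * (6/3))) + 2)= -100572/4975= -20.22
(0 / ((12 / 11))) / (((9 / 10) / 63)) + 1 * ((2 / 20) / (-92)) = -1 / 920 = -0.00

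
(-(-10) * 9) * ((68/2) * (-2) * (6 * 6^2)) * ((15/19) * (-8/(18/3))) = 26438400/19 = 1391494.74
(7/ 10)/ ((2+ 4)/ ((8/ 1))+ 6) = 14/ 135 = 0.10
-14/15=-0.93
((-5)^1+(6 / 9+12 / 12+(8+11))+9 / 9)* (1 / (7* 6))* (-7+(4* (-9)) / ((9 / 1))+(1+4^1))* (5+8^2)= -1150 / 7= -164.29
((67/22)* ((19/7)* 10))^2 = 40513225/5929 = 6833.06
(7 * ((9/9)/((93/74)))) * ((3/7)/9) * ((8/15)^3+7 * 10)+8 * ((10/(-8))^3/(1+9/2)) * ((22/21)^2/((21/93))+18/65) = 4.01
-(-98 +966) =-868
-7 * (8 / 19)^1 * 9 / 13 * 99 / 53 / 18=-2772 / 13091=-0.21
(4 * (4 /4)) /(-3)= -1.33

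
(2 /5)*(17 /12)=17 /30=0.57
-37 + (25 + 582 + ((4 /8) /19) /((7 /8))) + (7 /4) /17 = 5156283 /9044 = 570.13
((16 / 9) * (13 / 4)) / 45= 52 / 405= 0.13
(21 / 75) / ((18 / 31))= 217 / 450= 0.48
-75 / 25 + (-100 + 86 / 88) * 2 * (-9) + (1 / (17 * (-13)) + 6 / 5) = 43286497 / 24310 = 1780.60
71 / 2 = 35.50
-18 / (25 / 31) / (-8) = 279 / 100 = 2.79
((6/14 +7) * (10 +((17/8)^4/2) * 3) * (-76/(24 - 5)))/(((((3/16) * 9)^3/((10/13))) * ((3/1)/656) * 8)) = -2181088480/413343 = -5276.70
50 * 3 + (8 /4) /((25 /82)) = 3914 /25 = 156.56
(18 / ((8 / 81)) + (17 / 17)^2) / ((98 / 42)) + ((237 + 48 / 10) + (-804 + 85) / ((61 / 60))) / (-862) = 291056859 / 3680740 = 79.08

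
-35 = -35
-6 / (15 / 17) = -34 / 5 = -6.80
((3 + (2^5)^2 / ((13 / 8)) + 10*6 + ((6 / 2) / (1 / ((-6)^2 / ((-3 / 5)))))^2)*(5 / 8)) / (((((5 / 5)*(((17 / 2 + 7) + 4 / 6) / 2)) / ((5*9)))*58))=290392425 / 146276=1985.24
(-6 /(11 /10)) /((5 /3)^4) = -0.71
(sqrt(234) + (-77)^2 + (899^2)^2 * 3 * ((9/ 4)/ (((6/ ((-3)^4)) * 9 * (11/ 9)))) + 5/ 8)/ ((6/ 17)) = 17 * sqrt(26)/ 2 + 1011871188281039/ 66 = 15331381640665.14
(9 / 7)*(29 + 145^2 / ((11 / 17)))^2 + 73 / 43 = 49528557872263 / 36421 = 1359890114.83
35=35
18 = 18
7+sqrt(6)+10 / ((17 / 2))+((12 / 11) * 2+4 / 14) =sqrt(6)+13933 / 1309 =13.09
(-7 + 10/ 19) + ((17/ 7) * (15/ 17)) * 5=564/ 133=4.24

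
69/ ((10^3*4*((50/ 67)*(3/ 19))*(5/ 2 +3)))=29279/ 1100000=0.03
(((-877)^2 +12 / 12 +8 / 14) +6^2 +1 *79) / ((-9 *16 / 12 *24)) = -5384719 / 2016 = -2670.99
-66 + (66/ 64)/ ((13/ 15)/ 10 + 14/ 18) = -403359/ 6224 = -64.81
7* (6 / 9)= 14 / 3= 4.67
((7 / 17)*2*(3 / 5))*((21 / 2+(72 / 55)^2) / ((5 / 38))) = 58966614 / 1285625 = 45.87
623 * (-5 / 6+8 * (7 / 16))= 4984 / 3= 1661.33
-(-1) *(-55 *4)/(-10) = 22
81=81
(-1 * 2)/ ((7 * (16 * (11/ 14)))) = -1/ 44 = -0.02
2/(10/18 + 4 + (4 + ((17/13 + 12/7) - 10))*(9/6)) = 3276/145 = 22.59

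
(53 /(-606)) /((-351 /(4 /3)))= 0.00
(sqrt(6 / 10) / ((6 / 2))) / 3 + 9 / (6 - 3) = sqrt(15) / 45 + 3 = 3.09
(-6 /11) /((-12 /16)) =8 /11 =0.73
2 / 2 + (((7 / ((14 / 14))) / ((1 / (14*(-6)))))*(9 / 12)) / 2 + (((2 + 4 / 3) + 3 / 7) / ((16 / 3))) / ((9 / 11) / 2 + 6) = -1732303 / 7896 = -219.39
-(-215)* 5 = 1075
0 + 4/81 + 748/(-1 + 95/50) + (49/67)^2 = 302411917/363609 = 831.70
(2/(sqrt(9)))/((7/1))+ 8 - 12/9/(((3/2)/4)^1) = 286/63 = 4.54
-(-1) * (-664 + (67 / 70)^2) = -3249111 / 4900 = -663.08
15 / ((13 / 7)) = 8.08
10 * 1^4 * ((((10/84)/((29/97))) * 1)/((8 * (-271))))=-2425/1320312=-0.00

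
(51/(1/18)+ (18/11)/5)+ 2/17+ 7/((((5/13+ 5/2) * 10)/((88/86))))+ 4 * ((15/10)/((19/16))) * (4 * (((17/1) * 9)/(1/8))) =1469908383362/57292125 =25656.38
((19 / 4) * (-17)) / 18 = -4.49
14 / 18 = 7 / 9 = 0.78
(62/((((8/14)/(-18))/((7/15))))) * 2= -9114/5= -1822.80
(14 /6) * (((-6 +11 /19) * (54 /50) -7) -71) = -195.66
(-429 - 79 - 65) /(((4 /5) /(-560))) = 401100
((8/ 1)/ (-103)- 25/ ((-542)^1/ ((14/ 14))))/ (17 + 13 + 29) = -1761/ 3293734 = -0.00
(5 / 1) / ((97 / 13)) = 65 / 97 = 0.67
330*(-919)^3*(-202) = 51738262922940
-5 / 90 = -1 / 18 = -0.06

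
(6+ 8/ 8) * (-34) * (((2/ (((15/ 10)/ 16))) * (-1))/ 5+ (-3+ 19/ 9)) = 55216/ 45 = 1227.02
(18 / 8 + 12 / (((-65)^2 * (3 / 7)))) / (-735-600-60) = -38137 / 23575500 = -0.00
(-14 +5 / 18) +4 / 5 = -1163 / 90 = -12.92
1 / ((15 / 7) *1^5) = 7 / 15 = 0.47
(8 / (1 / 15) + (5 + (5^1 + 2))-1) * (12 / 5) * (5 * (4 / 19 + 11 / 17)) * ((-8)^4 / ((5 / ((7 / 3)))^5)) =9992201977856 / 81759375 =122214.75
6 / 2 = 3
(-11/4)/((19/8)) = -22/19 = -1.16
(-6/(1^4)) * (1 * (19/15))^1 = -38/5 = -7.60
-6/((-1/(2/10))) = 6/5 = 1.20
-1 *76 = -76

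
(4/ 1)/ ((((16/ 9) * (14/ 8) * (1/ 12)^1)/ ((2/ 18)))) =12/ 7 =1.71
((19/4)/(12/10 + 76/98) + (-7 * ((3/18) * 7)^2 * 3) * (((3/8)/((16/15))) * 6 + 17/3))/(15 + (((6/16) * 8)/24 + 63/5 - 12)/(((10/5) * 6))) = -306468295/20993016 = -14.60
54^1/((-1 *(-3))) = 18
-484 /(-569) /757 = 484 /430733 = 0.00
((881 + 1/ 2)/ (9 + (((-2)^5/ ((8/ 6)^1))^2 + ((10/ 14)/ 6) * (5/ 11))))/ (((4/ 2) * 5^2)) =407253/ 13514750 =0.03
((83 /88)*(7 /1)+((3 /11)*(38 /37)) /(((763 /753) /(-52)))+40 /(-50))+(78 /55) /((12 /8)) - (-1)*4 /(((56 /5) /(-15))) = -161278021 /12421640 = -12.98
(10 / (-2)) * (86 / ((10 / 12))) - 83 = -599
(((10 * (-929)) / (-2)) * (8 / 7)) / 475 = 7432 / 665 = 11.18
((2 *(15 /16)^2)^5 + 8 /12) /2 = 1798670648611 /206158430208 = 8.72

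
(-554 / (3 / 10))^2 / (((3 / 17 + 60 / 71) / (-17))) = -629760940400 / 11097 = -56750557.84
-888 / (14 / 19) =-8436 / 7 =-1205.14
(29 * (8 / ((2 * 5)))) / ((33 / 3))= 116 / 55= 2.11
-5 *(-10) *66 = 3300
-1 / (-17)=1 / 17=0.06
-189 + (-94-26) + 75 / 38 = -11667 / 38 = -307.03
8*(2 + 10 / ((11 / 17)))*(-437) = -671232 / 11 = -61021.09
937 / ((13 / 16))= 14992 / 13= 1153.23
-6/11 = -0.55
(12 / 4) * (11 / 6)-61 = -111 / 2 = -55.50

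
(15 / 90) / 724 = 1 / 4344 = 0.00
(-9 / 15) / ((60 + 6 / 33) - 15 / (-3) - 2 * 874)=33 / 92555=0.00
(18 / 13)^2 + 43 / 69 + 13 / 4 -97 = -4254383 / 46644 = -91.21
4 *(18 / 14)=5.14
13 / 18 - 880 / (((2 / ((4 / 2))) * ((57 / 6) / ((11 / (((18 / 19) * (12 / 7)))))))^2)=-651137 / 1458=-446.60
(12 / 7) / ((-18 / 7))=-2 / 3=-0.67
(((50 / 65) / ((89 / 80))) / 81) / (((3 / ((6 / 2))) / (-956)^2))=7801.67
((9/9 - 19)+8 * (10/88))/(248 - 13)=-4/55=-0.07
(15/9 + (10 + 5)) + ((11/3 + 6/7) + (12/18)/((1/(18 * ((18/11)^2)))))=135493/2541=53.32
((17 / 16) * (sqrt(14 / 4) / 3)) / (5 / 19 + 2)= 323 * sqrt(14) / 4128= 0.29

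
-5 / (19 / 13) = -65 / 19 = -3.42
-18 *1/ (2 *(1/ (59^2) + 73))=-31329/ 254114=-0.12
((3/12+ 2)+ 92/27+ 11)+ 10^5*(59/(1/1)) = 637201799/108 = 5900016.66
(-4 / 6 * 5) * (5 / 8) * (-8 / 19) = 50 / 57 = 0.88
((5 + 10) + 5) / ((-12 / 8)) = -40 / 3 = -13.33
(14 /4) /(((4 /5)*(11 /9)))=315 /88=3.58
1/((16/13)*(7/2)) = 13/56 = 0.23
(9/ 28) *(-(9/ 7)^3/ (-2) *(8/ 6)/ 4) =0.11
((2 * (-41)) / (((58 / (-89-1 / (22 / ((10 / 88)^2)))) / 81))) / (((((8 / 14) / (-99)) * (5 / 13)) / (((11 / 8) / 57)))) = -3436785499329 / 31032320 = -110748.58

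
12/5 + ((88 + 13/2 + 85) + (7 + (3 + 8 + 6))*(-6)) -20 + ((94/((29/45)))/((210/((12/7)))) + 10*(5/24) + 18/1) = 3339979/85260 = 39.17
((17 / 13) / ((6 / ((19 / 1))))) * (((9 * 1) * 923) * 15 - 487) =20045057 / 39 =513975.82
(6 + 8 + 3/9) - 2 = 12.33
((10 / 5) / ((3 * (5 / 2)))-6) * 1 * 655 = -11266 / 3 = -3755.33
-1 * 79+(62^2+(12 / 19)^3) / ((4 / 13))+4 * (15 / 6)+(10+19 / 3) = 256001587 / 20577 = 12441.15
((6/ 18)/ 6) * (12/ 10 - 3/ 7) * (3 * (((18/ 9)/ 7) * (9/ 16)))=81/ 3920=0.02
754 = 754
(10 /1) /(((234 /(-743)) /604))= -2243860 /117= -19178.29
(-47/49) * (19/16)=-893/784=-1.14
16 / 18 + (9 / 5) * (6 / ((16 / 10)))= 275 / 36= 7.64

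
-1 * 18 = -18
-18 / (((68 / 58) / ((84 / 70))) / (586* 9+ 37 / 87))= -1651950 / 17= -97173.53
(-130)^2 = 16900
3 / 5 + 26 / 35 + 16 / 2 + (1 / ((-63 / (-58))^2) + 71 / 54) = 456643 / 39690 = 11.51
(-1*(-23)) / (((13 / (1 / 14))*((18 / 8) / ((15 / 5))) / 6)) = 92 / 91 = 1.01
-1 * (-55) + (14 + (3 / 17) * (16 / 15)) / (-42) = 32524 / 595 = 54.66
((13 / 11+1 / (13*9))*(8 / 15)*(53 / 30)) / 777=324784 / 224999775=0.00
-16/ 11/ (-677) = 16/ 7447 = 0.00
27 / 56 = 0.48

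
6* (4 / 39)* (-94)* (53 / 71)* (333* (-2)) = 26544096 / 923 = 28758.50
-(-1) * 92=92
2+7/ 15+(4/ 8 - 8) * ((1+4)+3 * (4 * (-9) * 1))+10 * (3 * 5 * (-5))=749/ 30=24.97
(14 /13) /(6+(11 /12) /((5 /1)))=120 /689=0.17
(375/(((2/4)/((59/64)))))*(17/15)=25075/32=783.59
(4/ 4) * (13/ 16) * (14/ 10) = 91/ 80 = 1.14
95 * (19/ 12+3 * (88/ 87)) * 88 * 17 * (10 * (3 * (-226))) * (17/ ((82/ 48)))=-52647734356800/ 1189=-44279002823.21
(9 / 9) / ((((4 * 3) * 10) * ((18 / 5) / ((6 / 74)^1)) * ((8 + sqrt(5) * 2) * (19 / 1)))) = 1 / 556776 - sqrt(5) / 2227104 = 0.00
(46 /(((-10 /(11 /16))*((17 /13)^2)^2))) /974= -7225933 /6507956320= -0.00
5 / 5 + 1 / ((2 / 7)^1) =9 / 2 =4.50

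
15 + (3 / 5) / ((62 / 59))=4827 / 310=15.57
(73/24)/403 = 73/9672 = 0.01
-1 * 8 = -8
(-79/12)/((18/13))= -1027/216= -4.75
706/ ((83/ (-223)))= -157438/ 83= -1896.84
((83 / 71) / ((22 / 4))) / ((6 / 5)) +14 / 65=59777 / 152295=0.39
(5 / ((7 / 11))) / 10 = 11 / 14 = 0.79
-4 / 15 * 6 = -1.60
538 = 538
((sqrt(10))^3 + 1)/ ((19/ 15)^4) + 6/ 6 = 180946/ 130321 + 506250*sqrt(10)/ 130321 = 13.67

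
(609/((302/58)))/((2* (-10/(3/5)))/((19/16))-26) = -1006677/465382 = -2.16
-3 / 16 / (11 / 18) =-27 / 88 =-0.31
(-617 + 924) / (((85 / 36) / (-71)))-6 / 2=-784947 / 85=-9234.67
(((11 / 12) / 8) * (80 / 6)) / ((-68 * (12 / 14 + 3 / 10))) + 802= 79511563 / 99144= 801.98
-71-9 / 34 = -2423 / 34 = -71.26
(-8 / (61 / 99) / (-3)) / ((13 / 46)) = 12144 / 793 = 15.31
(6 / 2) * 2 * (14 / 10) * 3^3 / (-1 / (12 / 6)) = -2268 / 5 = -453.60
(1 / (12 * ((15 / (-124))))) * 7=-217 / 45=-4.82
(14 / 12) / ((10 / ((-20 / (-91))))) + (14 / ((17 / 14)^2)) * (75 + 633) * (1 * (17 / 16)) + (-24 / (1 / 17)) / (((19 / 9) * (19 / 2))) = 1704637403 / 239343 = 7122.15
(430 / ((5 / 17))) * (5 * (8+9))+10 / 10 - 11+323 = 124583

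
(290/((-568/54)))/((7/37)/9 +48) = -1303695/2270722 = -0.57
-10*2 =-20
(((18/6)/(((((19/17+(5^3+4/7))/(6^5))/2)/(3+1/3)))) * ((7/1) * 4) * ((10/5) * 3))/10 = 77728896/3769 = 20623.21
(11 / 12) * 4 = 11 / 3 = 3.67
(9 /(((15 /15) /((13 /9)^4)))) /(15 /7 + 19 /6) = 399854 /54189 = 7.38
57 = 57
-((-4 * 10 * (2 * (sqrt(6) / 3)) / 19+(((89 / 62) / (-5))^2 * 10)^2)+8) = -801559041 / 92352100+80 * sqrt(6) / 57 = -5.24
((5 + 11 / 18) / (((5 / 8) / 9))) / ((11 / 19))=7676 / 55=139.56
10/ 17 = 0.59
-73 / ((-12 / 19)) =115.58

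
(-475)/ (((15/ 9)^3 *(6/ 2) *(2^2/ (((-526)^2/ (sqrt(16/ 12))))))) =-11827899 *sqrt(3)/ 10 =-2048652.20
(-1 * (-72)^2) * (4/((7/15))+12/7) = -373248/7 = -53321.14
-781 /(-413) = 781 /413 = 1.89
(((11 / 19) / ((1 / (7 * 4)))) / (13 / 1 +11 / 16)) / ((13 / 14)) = 68992 / 54093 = 1.28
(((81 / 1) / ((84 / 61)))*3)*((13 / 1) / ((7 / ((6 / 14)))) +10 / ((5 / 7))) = 3582225 / 1372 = 2610.95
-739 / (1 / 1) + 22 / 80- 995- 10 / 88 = -762889 / 440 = -1733.84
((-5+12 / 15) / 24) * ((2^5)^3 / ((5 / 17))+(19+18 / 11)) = -42901257 / 2200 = -19500.57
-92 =-92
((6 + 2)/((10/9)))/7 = 36/35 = 1.03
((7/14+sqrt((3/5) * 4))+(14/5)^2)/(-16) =-417/800 - sqrt(15)/40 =-0.62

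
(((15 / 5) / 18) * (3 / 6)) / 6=1 / 72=0.01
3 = 3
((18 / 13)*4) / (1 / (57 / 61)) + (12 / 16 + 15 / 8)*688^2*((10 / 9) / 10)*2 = 656895448 / 2379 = 276122.51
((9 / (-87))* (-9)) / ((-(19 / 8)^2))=-1728 / 10469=-0.17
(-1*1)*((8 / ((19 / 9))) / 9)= -8 / 19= -0.42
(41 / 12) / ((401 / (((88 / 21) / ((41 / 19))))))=418 / 25263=0.02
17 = 17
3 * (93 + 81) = 522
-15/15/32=-1/32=-0.03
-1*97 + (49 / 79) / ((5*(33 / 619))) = -1234064 / 13035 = -94.67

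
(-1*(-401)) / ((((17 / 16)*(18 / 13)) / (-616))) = -25689664 / 153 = -167906.30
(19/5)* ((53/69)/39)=1007/13455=0.07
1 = 1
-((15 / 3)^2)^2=-625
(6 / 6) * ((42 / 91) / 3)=2 / 13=0.15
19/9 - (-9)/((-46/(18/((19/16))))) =-0.85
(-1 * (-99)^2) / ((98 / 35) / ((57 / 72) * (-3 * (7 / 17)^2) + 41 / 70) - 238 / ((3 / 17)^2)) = 435487833 / 338897006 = 1.29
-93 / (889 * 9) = -31 / 2667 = -0.01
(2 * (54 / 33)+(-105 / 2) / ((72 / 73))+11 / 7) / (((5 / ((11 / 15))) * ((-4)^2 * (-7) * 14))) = 178831 / 39513600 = 0.00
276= 276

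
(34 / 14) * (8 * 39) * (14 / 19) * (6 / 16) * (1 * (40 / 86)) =79560 / 817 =97.38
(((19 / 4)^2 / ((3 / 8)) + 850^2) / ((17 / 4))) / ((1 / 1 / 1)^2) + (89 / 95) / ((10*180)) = 494231155513 / 2907000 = 170014.16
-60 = -60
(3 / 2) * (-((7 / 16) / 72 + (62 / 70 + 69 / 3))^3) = -893938565263576013 / 43698880512000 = -20456.78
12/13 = 0.92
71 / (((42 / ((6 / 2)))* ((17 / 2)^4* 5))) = 568 / 2923235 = 0.00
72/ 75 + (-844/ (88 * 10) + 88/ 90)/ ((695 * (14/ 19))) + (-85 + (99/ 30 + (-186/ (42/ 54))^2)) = 57108.57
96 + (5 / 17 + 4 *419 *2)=58621 / 17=3448.29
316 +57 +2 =375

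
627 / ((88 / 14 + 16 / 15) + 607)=65835 / 64507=1.02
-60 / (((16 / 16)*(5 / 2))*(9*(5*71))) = -8 / 1065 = -0.01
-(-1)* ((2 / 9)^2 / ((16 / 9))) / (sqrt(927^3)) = sqrt(103) / 10311948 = 0.00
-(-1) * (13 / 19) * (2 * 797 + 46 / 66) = 684125 / 627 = 1091.11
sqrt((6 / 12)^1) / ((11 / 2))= sqrt(2) / 11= 0.13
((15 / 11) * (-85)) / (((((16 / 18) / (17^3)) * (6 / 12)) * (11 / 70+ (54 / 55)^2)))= -108525099375 / 94958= -1142874.74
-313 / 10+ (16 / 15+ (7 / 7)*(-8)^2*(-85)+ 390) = -5080.23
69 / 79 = 0.87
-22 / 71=-0.31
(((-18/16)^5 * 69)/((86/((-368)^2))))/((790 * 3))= -82.62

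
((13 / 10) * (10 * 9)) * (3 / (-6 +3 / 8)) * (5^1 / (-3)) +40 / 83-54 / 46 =197215 / 1909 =103.31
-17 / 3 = -5.67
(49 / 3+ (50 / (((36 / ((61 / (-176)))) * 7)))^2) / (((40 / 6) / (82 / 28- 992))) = -111255801776351 / 45898997760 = -2423.93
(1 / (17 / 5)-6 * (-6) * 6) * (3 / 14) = 11031 / 238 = 46.35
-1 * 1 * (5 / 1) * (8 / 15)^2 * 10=-128 / 9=-14.22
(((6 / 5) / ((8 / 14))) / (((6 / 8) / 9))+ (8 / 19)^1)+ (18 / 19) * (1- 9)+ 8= 2474 / 95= 26.04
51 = 51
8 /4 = 2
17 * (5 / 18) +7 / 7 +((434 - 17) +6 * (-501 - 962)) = -150395 / 18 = -8355.28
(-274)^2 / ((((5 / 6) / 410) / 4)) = 147749568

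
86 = 86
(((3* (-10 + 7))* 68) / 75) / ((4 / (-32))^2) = -13056 / 25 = -522.24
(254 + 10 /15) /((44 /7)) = 40.52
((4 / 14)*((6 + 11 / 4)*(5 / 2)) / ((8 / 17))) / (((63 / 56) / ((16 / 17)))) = 11.11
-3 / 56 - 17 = -955 / 56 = -17.05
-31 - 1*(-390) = 359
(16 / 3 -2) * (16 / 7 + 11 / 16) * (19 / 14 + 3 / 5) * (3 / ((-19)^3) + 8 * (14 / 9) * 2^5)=124609346401 / 16132368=7724.18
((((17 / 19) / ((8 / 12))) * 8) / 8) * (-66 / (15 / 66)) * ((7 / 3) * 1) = -86394 / 95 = -909.41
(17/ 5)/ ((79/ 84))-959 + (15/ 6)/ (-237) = -2264287/ 2370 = -955.40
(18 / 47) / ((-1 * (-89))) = 18 / 4183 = 0.00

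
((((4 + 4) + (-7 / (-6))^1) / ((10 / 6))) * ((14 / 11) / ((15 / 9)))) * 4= 84 / 5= 16.80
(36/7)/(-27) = -4/21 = -0.19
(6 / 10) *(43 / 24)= 43 / 40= 1.08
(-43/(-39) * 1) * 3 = 3.31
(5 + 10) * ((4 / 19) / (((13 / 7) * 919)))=420 / 226993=0.00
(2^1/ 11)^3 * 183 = 1464/ 1331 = 1.10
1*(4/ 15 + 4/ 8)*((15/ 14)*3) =69/ 28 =2.46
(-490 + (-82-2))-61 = -635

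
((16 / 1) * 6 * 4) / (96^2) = 1 / 24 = 0.04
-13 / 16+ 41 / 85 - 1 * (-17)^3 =6681231 / 1360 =4912.67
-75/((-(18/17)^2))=7225/108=66.90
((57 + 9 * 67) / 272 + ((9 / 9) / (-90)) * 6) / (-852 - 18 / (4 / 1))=-2407 / 873630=-0.00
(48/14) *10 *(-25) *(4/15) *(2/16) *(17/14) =-1700/49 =-34.69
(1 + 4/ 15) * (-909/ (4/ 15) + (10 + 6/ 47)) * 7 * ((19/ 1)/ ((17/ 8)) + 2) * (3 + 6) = -23709183687/ 7990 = -2967357.16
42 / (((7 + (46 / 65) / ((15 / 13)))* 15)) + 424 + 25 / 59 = 14310801 / 33689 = 424.79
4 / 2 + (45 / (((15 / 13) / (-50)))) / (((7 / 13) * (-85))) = 5308 / 119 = 44.61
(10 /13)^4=10000 /28561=0.35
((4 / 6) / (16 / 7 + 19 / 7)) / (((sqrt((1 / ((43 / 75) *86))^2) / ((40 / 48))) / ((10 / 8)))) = 1849 / 270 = 6.85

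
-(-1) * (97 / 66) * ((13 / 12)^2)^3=468200473 / 197074944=2.38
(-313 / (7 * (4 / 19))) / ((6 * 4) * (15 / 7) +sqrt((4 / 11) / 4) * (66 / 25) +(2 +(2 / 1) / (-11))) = -41907765625 / 10503902116 +377783175 * sqrt(11) / 21007804232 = -3.93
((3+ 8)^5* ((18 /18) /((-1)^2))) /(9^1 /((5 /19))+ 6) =805255 /201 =4006.24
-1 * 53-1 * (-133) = 80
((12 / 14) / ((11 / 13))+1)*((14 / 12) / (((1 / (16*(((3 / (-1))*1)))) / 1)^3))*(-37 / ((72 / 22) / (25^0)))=2936320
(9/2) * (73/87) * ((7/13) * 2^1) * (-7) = -28.46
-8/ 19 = -0.42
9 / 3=3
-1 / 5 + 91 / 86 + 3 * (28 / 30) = 1573 / 430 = 3.66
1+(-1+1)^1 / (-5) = 1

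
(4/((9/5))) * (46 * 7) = 6440/9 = 715.56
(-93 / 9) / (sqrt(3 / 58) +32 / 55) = -3164480 / 150951 +93775 * sqrt(174) / 150951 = -12.77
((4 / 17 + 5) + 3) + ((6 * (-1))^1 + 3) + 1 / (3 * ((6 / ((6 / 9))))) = 2420 / 459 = 5.27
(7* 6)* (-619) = -25998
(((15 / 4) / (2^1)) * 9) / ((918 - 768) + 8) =135 / 1264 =0.11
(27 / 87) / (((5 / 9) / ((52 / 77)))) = 4212 / 11165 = 0.38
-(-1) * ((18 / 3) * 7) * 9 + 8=386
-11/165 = -1/15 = -0.07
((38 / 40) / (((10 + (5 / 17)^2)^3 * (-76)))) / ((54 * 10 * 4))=-24137569 / 4280154199200000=-0.00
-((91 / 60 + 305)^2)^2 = -114398775942512161 / 12960000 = -8827066044.95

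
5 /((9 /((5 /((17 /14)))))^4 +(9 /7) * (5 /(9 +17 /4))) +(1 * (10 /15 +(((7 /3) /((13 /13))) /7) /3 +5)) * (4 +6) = 573358368680 /9886802631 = 57.99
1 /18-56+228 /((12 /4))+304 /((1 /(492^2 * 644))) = 853025790313 /18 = 47390321684.06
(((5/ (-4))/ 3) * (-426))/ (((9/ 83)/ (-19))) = -559835/ 18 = -31101.94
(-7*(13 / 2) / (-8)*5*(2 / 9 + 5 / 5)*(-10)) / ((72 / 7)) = -175175 / 5184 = -33.79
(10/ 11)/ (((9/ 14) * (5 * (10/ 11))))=0.31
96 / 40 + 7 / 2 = 5.90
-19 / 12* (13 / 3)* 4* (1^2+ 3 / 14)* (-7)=4199 / 18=233.28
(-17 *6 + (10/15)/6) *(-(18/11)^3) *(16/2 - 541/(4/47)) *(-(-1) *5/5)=-3772528830/1331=-2834356.75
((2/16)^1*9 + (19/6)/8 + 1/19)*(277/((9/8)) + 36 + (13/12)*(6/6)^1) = 14635565/32832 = 445.77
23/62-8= -473/62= -7.63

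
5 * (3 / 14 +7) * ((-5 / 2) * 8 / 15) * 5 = -5050 / 21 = -240.48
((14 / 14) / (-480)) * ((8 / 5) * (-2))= 1 / 150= 0.01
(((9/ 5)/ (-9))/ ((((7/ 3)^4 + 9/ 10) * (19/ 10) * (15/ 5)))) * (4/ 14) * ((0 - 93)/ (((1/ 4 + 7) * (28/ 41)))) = 4118040/ 667928261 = 0.01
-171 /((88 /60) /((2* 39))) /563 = -100035 /6193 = -16.15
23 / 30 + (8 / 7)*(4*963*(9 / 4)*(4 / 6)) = 1386881 / 210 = 6604.20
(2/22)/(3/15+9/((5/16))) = 1/319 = 0.00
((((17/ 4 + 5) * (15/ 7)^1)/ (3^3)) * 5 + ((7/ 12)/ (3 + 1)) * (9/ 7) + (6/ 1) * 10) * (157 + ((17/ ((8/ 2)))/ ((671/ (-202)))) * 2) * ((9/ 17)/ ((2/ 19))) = 63370314965/ 1277584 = 49601.68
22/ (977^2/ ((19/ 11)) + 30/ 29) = 12122/ 304495321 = 0.00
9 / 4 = 2.25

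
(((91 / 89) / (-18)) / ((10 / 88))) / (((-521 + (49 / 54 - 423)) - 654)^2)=-648648 / 3309845496805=-0.00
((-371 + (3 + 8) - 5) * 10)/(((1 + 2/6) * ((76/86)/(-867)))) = 204113475/76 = 2685703.62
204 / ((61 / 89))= 297.64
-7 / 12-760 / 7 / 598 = -19211 / 25116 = -0.76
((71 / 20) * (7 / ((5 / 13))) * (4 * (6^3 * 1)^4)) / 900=390671963136 / 625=625075141.02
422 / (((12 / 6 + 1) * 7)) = 422 / 21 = 20.10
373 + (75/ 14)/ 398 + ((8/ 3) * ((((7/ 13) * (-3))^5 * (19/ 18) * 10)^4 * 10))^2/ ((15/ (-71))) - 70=-223736179644381224989207238755990031642805211019671403975321061330009/ 2012543147127009216721519130217547352264937672772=-111170873510848261790.01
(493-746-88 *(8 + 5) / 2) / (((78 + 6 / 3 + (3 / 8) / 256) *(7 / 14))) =-3379200 / 163843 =-20.62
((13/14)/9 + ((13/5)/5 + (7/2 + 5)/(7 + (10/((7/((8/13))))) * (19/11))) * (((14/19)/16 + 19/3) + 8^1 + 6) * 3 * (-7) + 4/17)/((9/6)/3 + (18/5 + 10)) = -46.05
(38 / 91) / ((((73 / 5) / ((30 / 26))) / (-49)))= -19950 / 12337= -1.62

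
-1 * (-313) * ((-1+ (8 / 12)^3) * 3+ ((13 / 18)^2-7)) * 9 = -871079 / 36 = -24196.64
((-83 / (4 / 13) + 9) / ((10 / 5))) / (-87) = 1043 / 696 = 1.50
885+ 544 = 1429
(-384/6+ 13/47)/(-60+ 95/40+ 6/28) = 33544/30221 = 1.11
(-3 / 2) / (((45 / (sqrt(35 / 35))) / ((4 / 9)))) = -0.01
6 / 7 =0.86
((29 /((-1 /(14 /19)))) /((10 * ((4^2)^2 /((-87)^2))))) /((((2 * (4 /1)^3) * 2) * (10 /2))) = -0.05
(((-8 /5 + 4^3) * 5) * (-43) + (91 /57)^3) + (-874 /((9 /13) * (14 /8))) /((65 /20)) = -17674318787 /1296351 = -13633.90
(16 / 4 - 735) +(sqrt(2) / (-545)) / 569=-731 - sqrt(2) / 310105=-731.00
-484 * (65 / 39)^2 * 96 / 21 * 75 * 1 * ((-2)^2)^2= -154880000 / 21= -7375238.10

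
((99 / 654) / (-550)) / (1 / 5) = -3 / 2180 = -0.00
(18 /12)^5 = 243 /32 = 7.59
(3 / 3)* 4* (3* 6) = 72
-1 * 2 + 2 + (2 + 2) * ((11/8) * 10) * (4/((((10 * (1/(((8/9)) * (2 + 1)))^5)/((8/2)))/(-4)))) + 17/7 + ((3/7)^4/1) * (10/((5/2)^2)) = -138462461551/2917215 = -47463.92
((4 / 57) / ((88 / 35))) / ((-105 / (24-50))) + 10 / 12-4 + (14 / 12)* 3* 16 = 198785 / 3762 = 52.84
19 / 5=3.80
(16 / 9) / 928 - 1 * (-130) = 67861 / 522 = 130.00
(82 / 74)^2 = 1.23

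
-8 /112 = -1 /14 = -0.07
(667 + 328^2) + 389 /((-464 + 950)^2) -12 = 25565619233 /236196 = 108239.00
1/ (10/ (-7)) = -7/ 10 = -0.70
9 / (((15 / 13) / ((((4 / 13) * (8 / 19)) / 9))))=32 / 285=0.11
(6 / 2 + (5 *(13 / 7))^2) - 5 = 4127 / 49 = 84.22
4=4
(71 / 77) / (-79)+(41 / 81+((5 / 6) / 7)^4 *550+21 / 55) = 2223618049 / 2253386520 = 0.99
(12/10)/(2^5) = 3/80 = 0.04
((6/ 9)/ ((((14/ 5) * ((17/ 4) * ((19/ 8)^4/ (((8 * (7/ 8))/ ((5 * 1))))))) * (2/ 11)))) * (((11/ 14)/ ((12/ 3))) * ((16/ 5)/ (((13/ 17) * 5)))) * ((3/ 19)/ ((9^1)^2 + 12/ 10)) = 1982464/ 463042893495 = 0.00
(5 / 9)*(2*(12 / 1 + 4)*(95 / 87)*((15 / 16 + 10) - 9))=37.61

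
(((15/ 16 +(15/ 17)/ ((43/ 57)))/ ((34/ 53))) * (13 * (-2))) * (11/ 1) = -186784455/ 198832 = -939.41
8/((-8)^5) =-1/4096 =-0.00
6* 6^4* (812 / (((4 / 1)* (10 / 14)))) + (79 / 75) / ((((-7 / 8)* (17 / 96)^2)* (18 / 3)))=111767351456 / 50575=2209932.80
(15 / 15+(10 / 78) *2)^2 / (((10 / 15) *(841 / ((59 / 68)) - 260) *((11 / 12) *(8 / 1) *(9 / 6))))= 141659 / 466772592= 0.00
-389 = -389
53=53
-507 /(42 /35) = -845 /2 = -422.50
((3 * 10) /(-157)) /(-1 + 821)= -3 /12874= -0.00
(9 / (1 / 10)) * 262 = 23580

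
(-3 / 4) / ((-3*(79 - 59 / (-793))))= 793 / 250824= 0.00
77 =77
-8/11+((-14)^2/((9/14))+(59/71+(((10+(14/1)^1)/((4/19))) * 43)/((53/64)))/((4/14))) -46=15630875303/745074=20978.96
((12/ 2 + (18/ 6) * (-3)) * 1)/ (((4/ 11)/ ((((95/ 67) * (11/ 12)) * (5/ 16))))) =-57475/ 17152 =-3.35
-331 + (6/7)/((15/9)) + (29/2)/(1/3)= -20089/70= -286.99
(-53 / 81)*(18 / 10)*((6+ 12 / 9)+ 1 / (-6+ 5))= -1007 / 135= -7.46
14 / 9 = 1.56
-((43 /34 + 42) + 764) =-27447 /34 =-807.26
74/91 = 0.81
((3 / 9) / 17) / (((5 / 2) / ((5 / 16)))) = 1 / 408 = 0.00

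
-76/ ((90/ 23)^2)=-10051/ 2025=-4.96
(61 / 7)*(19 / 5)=1159 / 35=33.11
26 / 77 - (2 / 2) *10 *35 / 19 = -26456 / 1463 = -18.08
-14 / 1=-14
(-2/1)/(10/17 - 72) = 0.03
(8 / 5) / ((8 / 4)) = 4 / 5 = 0.80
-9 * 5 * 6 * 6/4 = -405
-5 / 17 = -0.29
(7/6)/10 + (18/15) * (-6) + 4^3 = 683/12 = 56.92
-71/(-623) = 71/623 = 0.11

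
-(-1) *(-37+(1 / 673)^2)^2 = 280843032090384 / 205144679041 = 1369.00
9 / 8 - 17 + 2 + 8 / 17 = -1823 / 136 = -13.40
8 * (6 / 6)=8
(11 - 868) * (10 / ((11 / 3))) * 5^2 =-58431.82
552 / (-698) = -276 / 349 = -0.79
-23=-23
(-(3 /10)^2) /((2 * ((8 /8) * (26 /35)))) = -63 /1040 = -0.06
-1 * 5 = -5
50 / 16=25 / 8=3.12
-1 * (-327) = 327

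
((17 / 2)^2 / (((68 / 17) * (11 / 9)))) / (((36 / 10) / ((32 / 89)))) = 1445 / 979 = 1.48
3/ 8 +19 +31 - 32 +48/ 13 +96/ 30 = 13139/ 520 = 25.27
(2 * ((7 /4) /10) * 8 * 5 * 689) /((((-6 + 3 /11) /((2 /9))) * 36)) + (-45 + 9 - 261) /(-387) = -301840 /31347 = -9.63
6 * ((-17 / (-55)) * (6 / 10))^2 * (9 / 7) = 140454 / 529375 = 0.27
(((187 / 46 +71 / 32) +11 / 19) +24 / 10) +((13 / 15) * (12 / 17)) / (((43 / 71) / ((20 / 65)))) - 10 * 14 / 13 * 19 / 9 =-78705328391 / 5980047840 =-13.16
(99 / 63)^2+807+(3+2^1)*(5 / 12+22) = 541873 / 588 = 921.55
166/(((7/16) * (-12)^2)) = 166/63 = 2.63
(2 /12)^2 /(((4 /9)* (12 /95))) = 0.49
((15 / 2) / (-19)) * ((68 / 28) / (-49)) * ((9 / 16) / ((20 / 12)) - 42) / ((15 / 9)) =-509949 / 1042720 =-0.49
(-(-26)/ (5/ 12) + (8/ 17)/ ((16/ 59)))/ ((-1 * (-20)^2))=-10903/ 68000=-0.16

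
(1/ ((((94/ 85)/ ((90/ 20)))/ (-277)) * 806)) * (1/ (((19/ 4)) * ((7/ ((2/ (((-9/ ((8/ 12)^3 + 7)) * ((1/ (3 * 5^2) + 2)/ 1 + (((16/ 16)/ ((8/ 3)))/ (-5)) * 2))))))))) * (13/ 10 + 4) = 2458333450/ 12673858743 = 0.19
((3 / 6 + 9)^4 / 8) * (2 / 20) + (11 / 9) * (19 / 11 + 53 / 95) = 104.61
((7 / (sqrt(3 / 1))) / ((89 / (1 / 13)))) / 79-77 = -77.00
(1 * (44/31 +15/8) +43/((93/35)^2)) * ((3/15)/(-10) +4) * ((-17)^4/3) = 10792521563897/10378800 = 1039862.18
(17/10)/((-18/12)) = -1.13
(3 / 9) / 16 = 1 / 48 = 0.02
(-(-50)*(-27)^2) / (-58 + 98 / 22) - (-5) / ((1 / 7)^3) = 609185 / 589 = 1034.27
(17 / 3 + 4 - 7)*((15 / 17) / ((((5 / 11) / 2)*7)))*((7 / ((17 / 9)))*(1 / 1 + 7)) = 12672 / 289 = 43.85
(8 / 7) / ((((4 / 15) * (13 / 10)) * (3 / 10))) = 10.99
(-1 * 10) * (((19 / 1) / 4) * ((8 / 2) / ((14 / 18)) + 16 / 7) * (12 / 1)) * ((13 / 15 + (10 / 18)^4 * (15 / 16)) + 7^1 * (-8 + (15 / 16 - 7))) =2106337948 / 5103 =412764.64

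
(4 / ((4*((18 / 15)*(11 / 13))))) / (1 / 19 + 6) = 247 / 1518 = 0.16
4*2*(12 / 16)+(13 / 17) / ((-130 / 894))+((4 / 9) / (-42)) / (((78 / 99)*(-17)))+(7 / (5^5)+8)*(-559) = -194596123199 / 43509375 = -4472.51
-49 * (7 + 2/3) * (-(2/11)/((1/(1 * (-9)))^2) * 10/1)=608580/11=55325.45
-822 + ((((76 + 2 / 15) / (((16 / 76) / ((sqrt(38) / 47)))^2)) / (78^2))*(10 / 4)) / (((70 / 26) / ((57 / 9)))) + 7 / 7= -2138799909749 / 2605206240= -820.97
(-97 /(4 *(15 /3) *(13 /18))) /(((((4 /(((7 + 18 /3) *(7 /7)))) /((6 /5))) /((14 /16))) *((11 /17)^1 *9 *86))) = -34629 /756800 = -0.05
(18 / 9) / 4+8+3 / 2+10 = 20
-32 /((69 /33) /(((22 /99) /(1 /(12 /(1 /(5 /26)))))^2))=-140800 /34983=-4.02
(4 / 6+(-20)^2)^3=1736654408 / 27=64320533.63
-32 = -32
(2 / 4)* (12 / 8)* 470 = 705 / 2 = 352.50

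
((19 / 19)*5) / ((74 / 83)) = 5.61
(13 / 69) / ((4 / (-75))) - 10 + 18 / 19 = -21999 / 1748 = -12.59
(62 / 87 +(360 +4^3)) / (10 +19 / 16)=591200 / 15573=37.96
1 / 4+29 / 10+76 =79.15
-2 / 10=-1 / 5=-0.20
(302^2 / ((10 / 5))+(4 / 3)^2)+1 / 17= 6977387 / 153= 45603.84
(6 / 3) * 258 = 516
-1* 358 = -358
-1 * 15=-15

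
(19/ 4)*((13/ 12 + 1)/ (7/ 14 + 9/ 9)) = 475/ 72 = 6.60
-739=-739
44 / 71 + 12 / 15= 504 / 355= 1.42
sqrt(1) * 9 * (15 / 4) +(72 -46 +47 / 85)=20503 / 340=60.30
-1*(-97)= 97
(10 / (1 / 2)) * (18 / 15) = 24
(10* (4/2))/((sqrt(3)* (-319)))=-20* sqrt(3)/957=-0.04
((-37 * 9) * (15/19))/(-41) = 4995/779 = 6.41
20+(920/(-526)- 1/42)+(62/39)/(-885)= 2316153901/127084230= 18.23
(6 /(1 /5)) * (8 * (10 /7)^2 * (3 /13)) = 113.03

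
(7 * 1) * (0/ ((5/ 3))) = 0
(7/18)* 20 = 7.78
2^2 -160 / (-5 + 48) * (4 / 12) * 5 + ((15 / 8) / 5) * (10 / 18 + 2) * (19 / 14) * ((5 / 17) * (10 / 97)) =-8585307 / 3970792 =-2.16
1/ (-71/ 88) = -88/ 71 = -1.24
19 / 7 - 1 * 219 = -1514 / 7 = -216.29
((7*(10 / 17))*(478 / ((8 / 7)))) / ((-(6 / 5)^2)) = -1463875 / 1224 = -1195.98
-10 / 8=-5 / 4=-1.25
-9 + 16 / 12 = -23 / 3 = -7.67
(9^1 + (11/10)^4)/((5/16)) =104641/3125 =33.49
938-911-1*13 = 14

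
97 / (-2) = -97 / 2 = -48.50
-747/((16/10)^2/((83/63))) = -172225/448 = -384.43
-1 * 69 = -69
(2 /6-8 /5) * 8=-152 /15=-10.13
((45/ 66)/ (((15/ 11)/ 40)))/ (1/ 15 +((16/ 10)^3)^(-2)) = 78643200/ 496519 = 158.39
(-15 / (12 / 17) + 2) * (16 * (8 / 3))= -2464 / 3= -821.33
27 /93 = 9 /31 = 0.29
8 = 8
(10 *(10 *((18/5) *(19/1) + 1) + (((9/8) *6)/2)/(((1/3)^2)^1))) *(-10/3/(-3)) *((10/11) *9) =724375/11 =65852.27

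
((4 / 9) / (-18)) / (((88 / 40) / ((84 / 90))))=-0.01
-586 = -586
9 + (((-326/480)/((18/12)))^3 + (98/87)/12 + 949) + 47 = 1359790536337/1353024000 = 1005.00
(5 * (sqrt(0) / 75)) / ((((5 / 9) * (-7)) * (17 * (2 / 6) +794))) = 0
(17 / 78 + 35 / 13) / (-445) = -227 / 34710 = -0.01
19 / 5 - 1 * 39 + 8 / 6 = -33.87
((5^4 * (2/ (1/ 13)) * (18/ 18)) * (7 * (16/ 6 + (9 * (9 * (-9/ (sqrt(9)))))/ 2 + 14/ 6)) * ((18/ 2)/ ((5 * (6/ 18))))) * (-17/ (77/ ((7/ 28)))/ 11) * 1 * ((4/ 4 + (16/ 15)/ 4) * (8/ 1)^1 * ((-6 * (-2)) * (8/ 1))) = 42265454400/ 121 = 349301276.03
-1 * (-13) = 13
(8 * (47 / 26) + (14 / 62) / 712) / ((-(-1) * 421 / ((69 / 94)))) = 286324263 / 11355205264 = 0.03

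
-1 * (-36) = 36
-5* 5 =-25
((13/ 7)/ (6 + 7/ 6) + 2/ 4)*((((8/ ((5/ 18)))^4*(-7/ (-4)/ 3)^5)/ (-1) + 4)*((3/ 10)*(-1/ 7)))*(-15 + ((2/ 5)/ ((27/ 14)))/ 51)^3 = -3651615864489125790308089/ 716316799053515625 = -5097766.62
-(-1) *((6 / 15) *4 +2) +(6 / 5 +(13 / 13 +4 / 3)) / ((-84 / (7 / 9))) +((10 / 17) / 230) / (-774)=3.57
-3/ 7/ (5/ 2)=-6/ 35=-0.17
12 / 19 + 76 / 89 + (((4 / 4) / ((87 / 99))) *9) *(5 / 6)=982741 / 98078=10.02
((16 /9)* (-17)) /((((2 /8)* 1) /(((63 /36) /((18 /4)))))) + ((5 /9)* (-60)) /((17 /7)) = -83636 /1377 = -60.74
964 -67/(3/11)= 2155/3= 718.33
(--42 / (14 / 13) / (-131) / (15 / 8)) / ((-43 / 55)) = 1144 / 5633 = 0.20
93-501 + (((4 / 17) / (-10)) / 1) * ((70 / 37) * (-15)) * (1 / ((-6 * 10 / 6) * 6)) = -256639 / 629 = -408.01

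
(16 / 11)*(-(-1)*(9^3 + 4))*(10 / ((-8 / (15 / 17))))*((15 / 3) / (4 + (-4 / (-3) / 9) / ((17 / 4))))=-1457.22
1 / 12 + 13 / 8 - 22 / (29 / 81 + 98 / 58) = -521531 / 57720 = -9.04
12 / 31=0.39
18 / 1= 18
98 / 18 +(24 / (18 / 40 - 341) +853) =52617466 / 61299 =858.37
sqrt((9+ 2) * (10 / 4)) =sqrt(110) / 2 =5.24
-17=-17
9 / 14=0.64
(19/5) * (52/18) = 494/45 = 10.98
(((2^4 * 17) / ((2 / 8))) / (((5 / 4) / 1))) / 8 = 544 / 5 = 108.80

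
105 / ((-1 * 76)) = -105 / 76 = -1.38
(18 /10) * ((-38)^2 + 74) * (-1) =-13662 /5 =-2732.40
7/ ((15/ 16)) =112/ 15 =7.47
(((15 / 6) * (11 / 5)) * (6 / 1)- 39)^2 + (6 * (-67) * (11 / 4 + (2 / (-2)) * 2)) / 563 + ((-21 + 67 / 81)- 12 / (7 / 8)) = 1007047 / 638442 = 1.58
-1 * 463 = -463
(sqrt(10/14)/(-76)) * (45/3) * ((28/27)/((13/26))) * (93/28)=-155 * sqrt(35)/798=-1.15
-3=-3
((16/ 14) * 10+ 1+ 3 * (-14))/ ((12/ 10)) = -345/ 14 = -24.64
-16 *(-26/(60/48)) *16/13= 2048/5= 409.60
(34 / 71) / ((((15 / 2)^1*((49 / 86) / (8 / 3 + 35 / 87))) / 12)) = 2081888 / 504455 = 4.13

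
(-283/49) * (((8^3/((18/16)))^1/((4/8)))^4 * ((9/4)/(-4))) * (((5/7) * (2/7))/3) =796574184091156480/5250987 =151699896436.83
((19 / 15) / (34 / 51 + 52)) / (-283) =-19 / 223570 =-0.00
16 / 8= 2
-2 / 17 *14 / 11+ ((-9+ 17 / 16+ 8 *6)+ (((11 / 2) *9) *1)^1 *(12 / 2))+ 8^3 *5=8667563 / 2992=2896.91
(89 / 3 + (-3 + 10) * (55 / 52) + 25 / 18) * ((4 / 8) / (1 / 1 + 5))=17999 / 5616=3.20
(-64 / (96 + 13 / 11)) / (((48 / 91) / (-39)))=52052 / 1069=48.69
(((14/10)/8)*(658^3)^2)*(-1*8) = -568137429100201408/5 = -113627485820040281.60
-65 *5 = -325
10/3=3.33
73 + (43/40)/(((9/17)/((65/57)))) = 309095/4104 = 75.32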